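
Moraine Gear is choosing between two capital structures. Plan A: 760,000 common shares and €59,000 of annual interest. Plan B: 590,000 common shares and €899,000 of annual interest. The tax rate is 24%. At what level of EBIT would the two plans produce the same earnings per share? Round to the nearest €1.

€3,814,294

Set EPS_A = EPS_B: (EBIT − €59,000)(1 − 0.24) ÷ 760,000 = (EBIT − €899,000)(1 − 0.24) ÷ 590,000.
The (1 − t) factor cancels: (EBIT − 59,000) × 590,000 = (EBIT − 899,000) × 760,000.
Solving, EBIT = (899,000·760,000 − 59,000·590,000) / (760,000 − 590,000) = 648,430,000,000 / 170,000 = 3,814,294.12.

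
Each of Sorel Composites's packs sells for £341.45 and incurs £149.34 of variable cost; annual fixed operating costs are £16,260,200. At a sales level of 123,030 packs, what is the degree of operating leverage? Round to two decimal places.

3.20

Total contribution margin = 123,030 × £192.11 = £23,635,293.30.
Subtracting fixed costs: EBIT = £23,635,293.30 − £16,260,200 = £7,375,093.30.
DOL = contribution ÷ EBIT = £23,635,293.30 ÷ £7,375,093.30 = 3.2047.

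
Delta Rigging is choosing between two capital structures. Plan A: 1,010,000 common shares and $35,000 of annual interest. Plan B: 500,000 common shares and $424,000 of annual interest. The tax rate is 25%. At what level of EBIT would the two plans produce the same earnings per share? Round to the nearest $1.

$805,373

At indifference, (EBIT − 35,000)(1 − t)/1,010,000 = (EBIT − 424,000)(1 − t)/500,000.
Cancelling (1 − t) and cross-multiplying: 500,000·(EBIT − 35,000) = 1,010,000·(EBIT − 424,000).
Solving, EBIT = (424,000·1,010,000 − 35,000·500,000) / (1,010,000 − 500,000) = 410,740,000,000 / 510,000 = 805,372.55.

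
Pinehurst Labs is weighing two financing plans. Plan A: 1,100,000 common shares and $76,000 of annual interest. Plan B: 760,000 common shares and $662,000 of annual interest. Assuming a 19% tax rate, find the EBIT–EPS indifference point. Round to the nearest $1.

$1,971,882

Set EPS_A = EPS_B: (EBIT − $76,000)(1 − 0.19) ÷ 1,100,000 = (EBIT − $662,000)(1 − 0.19) ÷ 760,000.
Cancelling (1 − t) and cross-multiplying: 760,000·(EBIT − 76,000) = 1,100,000·(EBIT − 662,000).
Solving, EBIT = (662,000·1,100,000 − 76,000·760,000) / (1,100,000 − 760,000) = 670,440,000,000 / 340,000 = 1,971,882.35.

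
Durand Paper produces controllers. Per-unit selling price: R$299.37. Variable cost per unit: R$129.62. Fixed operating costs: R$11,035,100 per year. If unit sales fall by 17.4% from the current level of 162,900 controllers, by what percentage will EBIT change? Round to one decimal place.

Total contribution margin = 162,900 × R$169.75 = R$27,652,275.00.
EBIT = R$27,652,275.00 − R$11,035,100 = R$16,617,175.00.
So DOL = total CM / EBIT = R$27,652,275.00 / R$16,617,175.00 = 1.6641.
Operating income changes by 1.6641 × -17.4% = -29.0%.

-29.0%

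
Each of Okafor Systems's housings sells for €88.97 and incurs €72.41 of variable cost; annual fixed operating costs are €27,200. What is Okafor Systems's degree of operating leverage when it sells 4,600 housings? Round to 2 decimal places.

1.56

Total contribution margin = 4,600 × €16.56 = €76,176.00.
Subtracting fixed costs: EBIT = €76,176.00 − €27,200 = €48,976.00.
Degree of operating leverage = €76,176.00 / €48,976.00 = 1.5554.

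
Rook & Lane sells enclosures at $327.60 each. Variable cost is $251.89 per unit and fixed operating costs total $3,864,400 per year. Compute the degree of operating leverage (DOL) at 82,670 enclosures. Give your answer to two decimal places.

Contribution at this volume is 82,670 × $75.71 = $6,258,945.70.
EBIT = $6,258,945.70 − $3,864,400 = $2,394,545.70.
So DOL = total CM / EBIT = $6,258,945.70 / $2,394,545.70 = 2.6138.

2.61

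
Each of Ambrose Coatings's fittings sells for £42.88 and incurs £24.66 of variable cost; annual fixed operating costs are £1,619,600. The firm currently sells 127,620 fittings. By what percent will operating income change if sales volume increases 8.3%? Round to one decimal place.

Total contribution margin = 127,620 × £18.22 = £2,325,236.40.
Subtracting fixed costs: EBIT = £2,325,236.40 − £1,619,600 = £705,636.40.
So DOL = total CM / EBIT = £2,325,236.40 / £705,636.40 = 3.2952.
So EBIT moves 3.2952 × (+8.3%) = +27.4%.

+27.4%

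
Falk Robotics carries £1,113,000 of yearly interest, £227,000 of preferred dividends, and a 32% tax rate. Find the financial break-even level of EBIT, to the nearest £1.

Preferred dividends are paid after tax, so their pre-tax equivalent is £227,000 ÷ (1 − 0.32) = £333,823.53.
Financial break-even EBIT = interest + D_p ÷ (1 − t) = £1,113,000 + £333,823.53 = £1,446,823.53.

£1,446,824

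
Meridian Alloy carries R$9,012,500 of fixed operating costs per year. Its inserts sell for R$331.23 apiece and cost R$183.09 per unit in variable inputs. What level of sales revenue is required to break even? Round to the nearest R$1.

R$20,151,278

CM per unit = R$331.23 − R$183.09 = R$148.14; CM ratio = R$148.14 / R$331.23 = 0.4472.
Break-even revenue = fixed costs × price ÷ CM = R$9,012,500 × R$331.23 ÷ R$148.14 = R$20,151,278.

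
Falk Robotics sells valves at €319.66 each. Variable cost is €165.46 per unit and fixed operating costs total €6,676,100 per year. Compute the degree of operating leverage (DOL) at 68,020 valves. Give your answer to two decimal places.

2.75

Contribution at this volume is 68,020 × €154.20 = €10,488,684.00.
Operating income = contribution − fixed costs = €10,488,684.00 − €6,676,100 = €3,812,584.00.
DOL = contribution ÷ EBIT = €10,488,684.00 ÷ €3,812,584.00 = 2.7511.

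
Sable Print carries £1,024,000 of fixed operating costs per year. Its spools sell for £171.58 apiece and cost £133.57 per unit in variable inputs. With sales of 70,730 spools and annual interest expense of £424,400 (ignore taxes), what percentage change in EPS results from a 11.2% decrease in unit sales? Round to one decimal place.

-24.3%

Contribution at this volume is 70,730 × £38.01 = £2,688,447.30.
Subtracting fixed costs: EBIT = £2,688,447.30 − £1,024,000 = £1,664,447.30.
After interest of £424,400.00, pre-tax earnings = £1,240,047.30.
Degree of combined leverage = contribution ÷ (EBIT − I) = £2,688,447.30 ÷ £1,240,047.30 = 2.1680.
%ΔEPS = DCL × %ΔSales = 2.1680 × -11.2% = -24.3%.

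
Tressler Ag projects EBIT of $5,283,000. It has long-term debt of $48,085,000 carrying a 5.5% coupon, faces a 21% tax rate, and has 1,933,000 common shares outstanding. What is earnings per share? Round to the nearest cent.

$1.08

Pre-tax income = $5,283,000 − $2,644,675.00 = $2,638,325.00.
Net income = $2,638,325.00 × (1 − 0.21) = $2,084,276.75.
Per share: $2,084,276.75 / 1,933,000 shares = $1.08.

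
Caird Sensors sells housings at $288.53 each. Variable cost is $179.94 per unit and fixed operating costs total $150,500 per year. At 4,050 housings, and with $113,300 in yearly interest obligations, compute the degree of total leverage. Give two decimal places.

Total contribution margin = 4,050 × $108.59 = $439,789.50.
EBIT = $439,789.50 − $150,500 = $289,289.50. Interest = $113,300.00.
DOL = $439,789.50 ÷ $289,289.50 = 1.5202; DFL = $289,289.50 ÷ $175,989.50 = 1.6438.
DCL = DOL × DFL = 1.5202 × 1.6438 = 2.4989.

2.50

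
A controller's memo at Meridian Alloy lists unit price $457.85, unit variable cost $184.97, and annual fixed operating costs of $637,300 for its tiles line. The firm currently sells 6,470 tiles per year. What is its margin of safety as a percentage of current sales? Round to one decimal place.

63.9%

Contribution margin per unit = $457.85 − $184.97 = $272.88. Break-even units = $637,300 ÷ $272.88 = 2,335.46; break-even revenue = 2,335.46 × $457.85 = $1,069,289.82.
Actual sales revenue = 6,470 × $457.85 = $2,962,289.50.
Margin of safety = ($2,962,289.50 − $1,069,289.82) ÷ $2,962,289.50 = 63.9%.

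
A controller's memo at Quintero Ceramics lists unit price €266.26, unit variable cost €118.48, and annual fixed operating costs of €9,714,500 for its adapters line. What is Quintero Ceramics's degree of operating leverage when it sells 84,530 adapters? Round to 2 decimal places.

At 84,530 units, contribution = 84,530 × €147.78 = €12,491,843.40.
EBIT = €12,491,843.40 − €9,714,500 = €2,777,343.40.
Degree of operating leverage = €12,491,843.40 / €2,777,343.40 = 4.4978.

4.50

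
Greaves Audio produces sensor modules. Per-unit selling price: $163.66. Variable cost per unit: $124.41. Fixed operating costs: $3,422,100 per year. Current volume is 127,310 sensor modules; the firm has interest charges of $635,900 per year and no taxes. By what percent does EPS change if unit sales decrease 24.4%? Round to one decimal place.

Contribution at this volume is 127,310 × $39.25 = $4,996,917.50.
Operating income = contribution − fixed costs = $4,996,917.50 − $3,422,100 = $1,574,817.50.
After interest of $635,900.00, pre-tax earnings = $938,917.50.
DCL = total CM / (EBIT − I) = $4,996,917.50 / $938,917.50 = 5.3220.
EPS therefore changes by 5.3220 × (-24.4%) = -129.9%.

-129.9%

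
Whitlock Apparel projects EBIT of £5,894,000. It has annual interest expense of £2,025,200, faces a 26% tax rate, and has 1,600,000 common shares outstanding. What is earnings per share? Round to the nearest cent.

£1.79

Interest = £2,025,200.00, so EBT = £5,894,000 − £2,025,200.00 = £3,868,800.00.
After tax at 26%: net income = £3,868,800.00 × 0.74 = £2,862,912.00.
EPS = £2,862,912.00 ÷ 1,600,000 = £1.79.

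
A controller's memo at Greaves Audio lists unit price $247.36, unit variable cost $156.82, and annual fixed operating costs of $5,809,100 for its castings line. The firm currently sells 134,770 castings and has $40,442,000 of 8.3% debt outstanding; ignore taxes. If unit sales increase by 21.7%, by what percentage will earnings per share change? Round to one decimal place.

+87.2%

Contribution at this volume is 134,770 × $90.54 = $12,202,075.80.
Operating income = contribution − fixed costs = $12,202,075.80 − $5,809,100 = $6,392,975.80.
After interest of $3,356,686.00, pre-tax earnings = $3,036,289.80.
DCL = total CM / (EBIT − I) = $12,202,075.80 / $3,036,289.80 = 4.0187.
EPS therefore changes by 4.0187 × (+21.7%) = +87.2%.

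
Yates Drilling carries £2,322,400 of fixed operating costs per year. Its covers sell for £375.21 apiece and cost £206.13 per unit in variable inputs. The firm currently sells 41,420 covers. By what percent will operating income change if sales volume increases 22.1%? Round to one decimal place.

+33.1%

Total contribution margin = 41,420 × £169.08 = £7,003,293.60.
Operating income = contribution − fixed costs = £7,003,293.60 − £2,322,400 = £4,680,893.60.
So DOL = total CM / EBIT = £7,003,293.60 / £4,680,893.60 = 1.4961.
%ΔEBIT = DOL × %ΔSales = 1.4961 × +22.1% = +33.1%.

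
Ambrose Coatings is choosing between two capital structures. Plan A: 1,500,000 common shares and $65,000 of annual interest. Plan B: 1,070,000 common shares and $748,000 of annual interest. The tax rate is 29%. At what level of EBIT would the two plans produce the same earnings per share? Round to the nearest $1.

At indifference, (EBIT − 65,000)(1 − t)/1,500,000 = (EBIT − 748,000)(1 − t)/1,070,000.
The (1 − t) factor cancels: (EBIT − 65,000) × 1,070,000 = (EBIT − 748,000) × 1,500,000.
EBIT × (1,500,000 − 1,070,000) = 748,000 × 1,500,000 − 65,000 × 1,070,000 = 1,052,450,000,000, so EBIT = 1,052,450,000,000 ÷ 430,000 = 2,447,558.14.

$2,447,558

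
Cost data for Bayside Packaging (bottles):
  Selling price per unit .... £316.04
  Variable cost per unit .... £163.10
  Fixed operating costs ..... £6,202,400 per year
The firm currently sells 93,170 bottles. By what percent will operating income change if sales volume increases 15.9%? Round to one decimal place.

+28.2%

Contribution at this volume is 93,170 × £152.94 = £14,249,419.80.
Subtracting fixed costs: EBIT = £14,249,419.80 − £6,202,400 = £8,047,019.80.
Degree of operating leverage = £14,249,419.80 / £8,047,019.80 = 1.7708.
Operating income changes by 1.7708 × +15.9% = +28.2%.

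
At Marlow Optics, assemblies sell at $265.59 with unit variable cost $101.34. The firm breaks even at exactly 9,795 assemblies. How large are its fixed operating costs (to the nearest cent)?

Each unit contributes $265.59 − $101.34 = $164.25.
Fixed costs = break-even units × CM = 9,795 × $164.25 = $1,608,828.75.

$1,608,828.75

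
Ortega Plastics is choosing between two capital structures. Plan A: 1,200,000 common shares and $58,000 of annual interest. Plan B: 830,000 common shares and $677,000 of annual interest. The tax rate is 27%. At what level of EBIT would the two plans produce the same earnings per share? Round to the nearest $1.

Set EPS_A = EPS_B: (EBIT − $58,000)(1 − 0.27) ÷ 1,200,000 = (EBIT − $677,000)(1 − 0.27) ÷ 830,000.
Cancelling (1 − t) and cross-multiplying: 830,000·(EBIT − 58,000) = 1,200,000·(EBIT − 677,000).
EBIT × (1,200,000 − 830,000) = 677,000 × 1,200,000 − 58,000 × 830,000 = 764,260,000,000, so EBIT = 764,260,000,000 ÷ 370,000 = 2,065,567.57.

$2,065,568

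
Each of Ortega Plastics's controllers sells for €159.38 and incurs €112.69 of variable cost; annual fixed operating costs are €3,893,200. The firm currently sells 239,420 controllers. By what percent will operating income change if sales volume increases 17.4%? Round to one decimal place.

+26.7%

At 239,420 units, contribution = 239,420 × €46.69 = €11,178,519.80.
Operating income = contribution − fixed costs = €11,178,519.80 − €3,893,200 = €7,285,319.80.
So DOL = total CM / EBIT = €11,178,519.80 / €7,285,319.80 = 1.5344.
So EBIT moves 1.5344 × (+17.4%) = +26.7%.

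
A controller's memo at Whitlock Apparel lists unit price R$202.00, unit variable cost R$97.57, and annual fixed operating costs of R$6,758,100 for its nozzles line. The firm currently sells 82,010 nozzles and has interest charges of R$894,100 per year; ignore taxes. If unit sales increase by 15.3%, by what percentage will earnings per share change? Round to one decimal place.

At 82,010 units, contribution = 82,010 × R$104.43 = R$8,564,304.30.
Operating income = contribution − fixed costs = R$8,564,304.30 − R$6,758,100 = R$1,806,204.30.
After interest of R$894,100.00, pre-tax earnings = R$912,104.30.
DCL = total CM / (EBIT − I) = R$8,564,304.30 / R$912,104.30 = 9.3896.
%ΔEPS = DCL × %ΔSales = 9.3896 × +15.3% = +143.7%.

+143.7%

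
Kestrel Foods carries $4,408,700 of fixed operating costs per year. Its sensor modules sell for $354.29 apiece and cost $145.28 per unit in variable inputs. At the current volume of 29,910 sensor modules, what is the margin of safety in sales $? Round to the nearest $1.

Unit CM = price − variable cost = $354.29 − $145.28 = $209.01. Break-even units = $4,408,700 ÷ $209.01 = 21,093.25; break-even revenue = 21,093.25 × $354.29 = $7,473,127.23.
Actual sales revenue = 29,910 × $354.29 = $10,596,813.90.
Margin of safety = $10,596,813.90 − $7,473,127.23 = $3,123,687.

$3,123,687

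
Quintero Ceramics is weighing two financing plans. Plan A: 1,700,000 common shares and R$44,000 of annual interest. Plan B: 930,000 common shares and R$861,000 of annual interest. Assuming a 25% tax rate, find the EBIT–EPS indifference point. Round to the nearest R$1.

R$1,847,766

At indifference, (EBIT − 44,000)(1 − t)/1,700,000 = (EBIT − 861,000)(1 − t)/930,000.
The (1 − t) factor cancels: (EBIT − 44,000) × 930,000 = (EBIT − 861,000) × 1,700,000.
Solving, EBIT = (861,000·1,700,000 − 44,000·930,000) / (1,700,000 − 930,000) = 1,422,780,000,000 / 770,000 = 1,847,766.23.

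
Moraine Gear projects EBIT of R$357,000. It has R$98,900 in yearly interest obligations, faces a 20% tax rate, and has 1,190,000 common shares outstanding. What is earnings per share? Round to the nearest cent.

Interest = R$98,900.00, so EBT = R$357,000 − R$98,900.00 = R$258,100.00.
After tax at 20%: net income = R$258,100.00 × 0.80 = R$206,480.00.
Per share: R$206,480.00 / 1,190,000 shares = R$0.17.

R$0.17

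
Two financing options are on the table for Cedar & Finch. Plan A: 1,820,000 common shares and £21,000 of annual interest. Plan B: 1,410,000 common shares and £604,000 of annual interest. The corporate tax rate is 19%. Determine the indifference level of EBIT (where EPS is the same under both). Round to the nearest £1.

Set EPS_A = EPS_B: (EBIT − £21,000)(1 − 0.19) ÷ 1,820,000 = (EBIT − £604,000)(1 − 0.19) ÷ 1,410,000.
The (1 − t) factor cancels: (EBIT − 21,000) × 1,410,000 = (EBIT − 604,000) × 1,820,000.
Solving, EBIT = (604,000·1,820,000 − 21,000·1,410,000) / (1,820,000 − 1,410,000) = 1,069,670,000,000 / 410,000 = 2,608,951.22.

£2,608,951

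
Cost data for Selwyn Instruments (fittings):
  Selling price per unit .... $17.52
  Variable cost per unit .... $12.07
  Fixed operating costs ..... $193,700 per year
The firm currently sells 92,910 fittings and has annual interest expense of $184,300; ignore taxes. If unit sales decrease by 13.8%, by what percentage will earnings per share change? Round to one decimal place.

-54.4%

At 92,910 units, contribution = 92,910 × $5.45 = $506,359.50.
Subtracting fixed costs: EBIT = $506,359.50 − $193,700 = $312,659.50.
Interest = $184,300.00, so EBIT − I = $128,359.50.
DCL = total CM / (EBIT − I) = $506,359.50 / $128,359.50 = 3.9449.
%ΔEPS = DCL × %ΔSales = 3.9449 × -13.8% = -54.4%.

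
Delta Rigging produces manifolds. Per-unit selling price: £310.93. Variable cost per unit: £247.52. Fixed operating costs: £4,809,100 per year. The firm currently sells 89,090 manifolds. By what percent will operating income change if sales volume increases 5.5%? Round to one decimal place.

+37.0%

Contribution at this volume is 89,090 × £63.41 = £5,649,196.90.
Subtracting fixed costs: EBIT = £5,649,196.90 − £4,809,100 = £840,096.90.
DOL = contribution ÷ EBIT = £5,649,196.90 ÷ £840,096.90 = 6.7245.
%ΔEBIT = DOL × %ΔSales = 6.7245 × +5.5% = +37.0%.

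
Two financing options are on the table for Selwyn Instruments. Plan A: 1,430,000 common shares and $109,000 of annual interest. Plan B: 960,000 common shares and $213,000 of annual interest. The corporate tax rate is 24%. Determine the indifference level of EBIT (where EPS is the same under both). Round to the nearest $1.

At indifference, (EBIT − 109,000)(1 − t)/1,430,000 = (EBIT − 213,000)(1 − t)/960,000.
Cancelling (1 − t) and cross-multiplying: 960,000·(EBIT − 109,000) = 1,430,000·(EBIT − 213,000).
Solving, EBIT = (213,000·1,430,000 − 109,000·960,000) / (1,430,000 − 960,000) = 199,950,000,000 / 470,000 = 425,425.53.

$425,426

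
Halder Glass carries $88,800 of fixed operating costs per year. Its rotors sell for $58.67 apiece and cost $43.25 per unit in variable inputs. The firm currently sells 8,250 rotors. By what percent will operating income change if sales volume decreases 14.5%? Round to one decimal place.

At 8,250 units, contribution = 8,250 × $15.42 = $127,215.00.
Subtracting fixed costs: EBIT = $127,215.00 − $88,800 = $38,415.00.
Degree of operating leverage = $127,215.00 / $38,415.00 = 3.3116.
%ΔEBIT = DOL × %ΔSales = 3.3116 × -14.5% = -48.0%.

-48.0%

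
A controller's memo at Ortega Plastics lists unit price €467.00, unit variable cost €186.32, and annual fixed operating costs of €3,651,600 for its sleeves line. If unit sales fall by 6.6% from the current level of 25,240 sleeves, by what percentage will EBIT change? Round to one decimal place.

Total contribution margin = 25,240 × €280.68 = €7,084,363.20.
Operating income = contribution − fixed costs = €7,084,363.20 − €3,651,600 = €3,432,763.20.
DOL = contribution ÷ EBIT = €7,084,363.20 ÷ €3,432,763.20 = 2.0637.
%ΔEBIT = DOL × %ΔSales = 2.0637 × -6.6% = -13.6%.

-13.6%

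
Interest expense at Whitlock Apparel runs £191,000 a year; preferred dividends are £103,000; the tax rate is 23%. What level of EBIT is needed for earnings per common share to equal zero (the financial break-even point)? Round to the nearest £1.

Preferred dividends are paid after tax, so their pre-tax equivalent is £103,000 ÷ (1 − 0.23) = £133,766.23.
EPS = 0 when EBIT covers interest plus the pre-tax preferred burden: £191,000 + £133,766.23 = £324,766.23.

£324,766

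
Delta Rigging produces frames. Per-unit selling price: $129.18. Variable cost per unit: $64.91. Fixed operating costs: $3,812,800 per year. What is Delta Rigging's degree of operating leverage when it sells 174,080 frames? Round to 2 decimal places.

Contribution at this volume is 174,080 × $64.27 = $11,188,121.60.
EBIT = $11,188,121.60 − $3,812,800 = $7,375,321.60.
DOL = contribution ÷ EBIT = $11,188,121.60 ÷ $7,375,321.60 = 1.5170.

1.52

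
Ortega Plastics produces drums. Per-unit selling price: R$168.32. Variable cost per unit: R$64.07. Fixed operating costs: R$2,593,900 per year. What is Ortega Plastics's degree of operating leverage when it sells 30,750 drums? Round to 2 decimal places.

5.24

At 30,750 units, contribution = 30,750 × R$104.25 = R$3,205,687.50.
Operating income = contribution − fixed costs = R$3,205,687.50 − R$2,593,900 = R$611,787.50.
Degree of operating leverage = R$3,205,687.50 / R$611,787.50 = 5.2399.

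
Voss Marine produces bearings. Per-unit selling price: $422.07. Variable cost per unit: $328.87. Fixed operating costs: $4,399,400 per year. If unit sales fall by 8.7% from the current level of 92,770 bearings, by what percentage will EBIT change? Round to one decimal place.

-17.7%

At 92,770 units, contribution = 92,770 × $93.20 = $8,646,164.00.
EBIT = $8,646,164.00 − $4,399,400 = $4,246,764.00.
Degree of operating leverage = $8,646,164.00 / $4,246,764.00 = 2.0359.
Operating income changes by 2.0359 × -8.7% = -17.7%.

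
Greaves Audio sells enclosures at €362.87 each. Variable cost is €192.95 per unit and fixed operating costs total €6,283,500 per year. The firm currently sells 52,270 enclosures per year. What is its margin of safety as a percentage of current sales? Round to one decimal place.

Each unit contributes €362.87 − €192.95 = €169.92. Break-even units = €6,283,500 ÷ €169.92 = 36,979.17; break-even revenue = 36,979.17 × €362.87 = €13,418,630.21.
Actual sales revenue = 52,270 × €362.87 = €18,967,214.90.
Margin of safety = (€18,967,214.90 − €13,418,630.21) ÷ €18,967,214.90 = 29.3%.

29.3%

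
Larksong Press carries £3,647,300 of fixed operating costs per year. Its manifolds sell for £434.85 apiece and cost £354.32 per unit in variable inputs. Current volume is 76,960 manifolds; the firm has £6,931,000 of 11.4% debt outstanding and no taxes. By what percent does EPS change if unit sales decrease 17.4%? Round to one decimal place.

Contribution at this volume is 76,960 × £80.53 = £6,197,588.80.
Operating income = contribution − fixed costs = £6,197,588.80 − £3,647,300 = £2,550,288.80.
After interest of £790,134.00, pre-tax earnings = £1,760,154.80.
Degree of combined leverage = contribution ÷ (EBIT − I) = £6,197,588.80 ÷ £1,760,154.80 = 3.5210.
EPS therefore changes by 3.5210 × (-17.4%) = -61.3%.

-61.3%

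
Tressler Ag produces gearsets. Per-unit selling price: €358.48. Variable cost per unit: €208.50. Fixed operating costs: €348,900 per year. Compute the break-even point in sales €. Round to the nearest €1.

Contribution margin per unit = €358.48 − €208.50 = €149.98, a CM ratio of €149.98 ÷ €358.48 = 0.4184.
Break-even revenue = fixed costs × price ÷ CM = €348,900 × €358.48 ÷ €149.98 = €833,936.

€833,936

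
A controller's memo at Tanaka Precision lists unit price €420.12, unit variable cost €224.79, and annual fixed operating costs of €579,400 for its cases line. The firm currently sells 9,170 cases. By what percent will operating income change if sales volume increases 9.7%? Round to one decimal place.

+14.3%

Total contribution margin = 9,170 × €195.33 = €1,791,176.10.
Operating income = contribution − fixed costs = €1,791,176.10 − €579,400 = €1,211,776.10.
So DOL = total CM / EBIT = €1,791,176.10 / €1,211,776.10 = 1.4781.
So EBIT moves 1.4781 × (+9.7%) = +14.3%.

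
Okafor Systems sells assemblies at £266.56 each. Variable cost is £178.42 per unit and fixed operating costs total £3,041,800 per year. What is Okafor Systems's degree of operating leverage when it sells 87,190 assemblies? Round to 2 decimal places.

1.66

At 87,190 units, contribution = 87,190 × £88.14 = £7,684,926.60.
Subtracting fixed costs: EBIT = £7,684,926.60 − £3,041,800 = £4,643,126.60.
DOL = contribution ÷ EBIT = £7,684,926.60 ÷ £4,643,126.60 = 1.6551.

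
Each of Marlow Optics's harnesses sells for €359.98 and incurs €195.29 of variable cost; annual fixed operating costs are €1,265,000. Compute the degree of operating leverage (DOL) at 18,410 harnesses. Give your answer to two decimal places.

1.72

At 18,410 units, contribution = 18,410 × €164.69 = €3,031,942.90.
Operating income = contribution − fixed costs = €3,031,942.90 − €1,265,000 = €1,766,942.90.
DOL = contribution ÷ EBIT = €3,031,942.90 ÷ €1,766,942.90 = 1.7159.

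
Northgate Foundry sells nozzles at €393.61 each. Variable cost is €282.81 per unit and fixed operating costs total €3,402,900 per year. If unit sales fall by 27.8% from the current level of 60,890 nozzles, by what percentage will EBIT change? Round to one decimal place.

-56.1%

Contribution at this volume is 60,890 × €110.80 = €6,746,612.00.
Operating income = contribution − fixed costs = €6,746,612.00 − €3,402,900 = €3,343,712.00.
Degree of operating leverage = €6,746,612.00 / €3,343,712.00 = 2.0177.
Operating income changes by 2.0177 × -27.8% = -56.1%.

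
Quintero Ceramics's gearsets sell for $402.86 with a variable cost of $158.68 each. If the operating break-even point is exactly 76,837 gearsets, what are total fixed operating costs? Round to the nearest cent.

Contribution margin per unit = $402.86 − $158.68 = $244.18.
Fixed costs = break-even units × CM = 76,837 × $244.18 = $18,762,058.66.

$18,762,058.66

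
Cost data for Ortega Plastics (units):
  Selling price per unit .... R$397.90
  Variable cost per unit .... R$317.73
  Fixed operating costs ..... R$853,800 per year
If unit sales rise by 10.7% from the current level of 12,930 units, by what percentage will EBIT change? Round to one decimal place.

+60.7%

Total contribution margin = 12,930 × R$80.17 = R$1,036,598.10.
Subtracting fixed costs: EBIT = R$1,036,598.10 − R$853,800 = R$182,798.10.
Degree of operating leverage = R$1,036,598.10 / R$182,798.10 = 5.6707.
Operating income changes by 5.6707 × +10.7% = +60.7%.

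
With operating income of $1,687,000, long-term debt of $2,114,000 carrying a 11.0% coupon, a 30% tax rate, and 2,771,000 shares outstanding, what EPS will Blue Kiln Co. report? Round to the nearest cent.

Pre-tax income = $1,687,000 − $232,540.00 = $1,454,460.00.
After tax at 30%: net income = $1,454,460.00 × 0.70 = $1,018,122.00.
EPS = $1,018,122.00 ÷ 2,771,000 = $0.37.

$0.37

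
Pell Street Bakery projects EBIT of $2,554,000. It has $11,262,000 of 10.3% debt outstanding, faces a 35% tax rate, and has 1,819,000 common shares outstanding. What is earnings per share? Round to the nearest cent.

Interest = $1,159,986.00, so EBT = $2,554,000 − $1,159,986.00 = $1,394,014.00.
After tax at 35%: net income = $1,394,014.00 × 0.65 = $906,109.10.
Per share: $906,109.10 / 1,819,000 shares = $0.50.

$0.50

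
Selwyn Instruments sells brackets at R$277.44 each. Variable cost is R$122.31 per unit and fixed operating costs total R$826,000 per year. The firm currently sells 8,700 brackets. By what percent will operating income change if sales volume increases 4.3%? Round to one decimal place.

At 8,700 units, contribution = 8,700 × R$155.13 = R$1,349,631.00.
EBIT = R$1,349,631.00 − R$826,000 = R$523,631.00.
Degree of operating leverage = R$1,349,631.00 / R$523,631.00 = 2.5774.
So EBIT moves 2.5774 × (+4.3%) = +11.1%.

+11.1%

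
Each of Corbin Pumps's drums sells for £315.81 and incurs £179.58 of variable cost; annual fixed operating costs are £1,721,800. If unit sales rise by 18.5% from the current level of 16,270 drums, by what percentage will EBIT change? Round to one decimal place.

+82.9%

At 16,270 units, contribution = 16,270 × £136.23 = £2,216,462.10.
EBIT = £2,216,462.10 − £1,721,800 = £494,662.10.
So DOL = total CM / EBIT = £2,216,462.10 / £494,662.10 = 4.4808.
%ΔEBIT = DOL × %ΔSales = 4.4808 × +18.5% = +82.9%.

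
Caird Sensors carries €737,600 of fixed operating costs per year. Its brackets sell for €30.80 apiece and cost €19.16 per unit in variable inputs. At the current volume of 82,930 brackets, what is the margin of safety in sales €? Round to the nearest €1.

€602,519

Each unit contributes €30.80 − €19.16 = €11.64. Break-even units = €737,600 ÷ €11.64 = 63,367.70; break-even revenue = 63,367.70 × €30.80 = €1,951,725.09.
Actual sales revenue = 82,930 × €30.80 = €2,554,244.00.
Margin of safety = €2,554,244.00 − €1,951,725.09 = €602,519.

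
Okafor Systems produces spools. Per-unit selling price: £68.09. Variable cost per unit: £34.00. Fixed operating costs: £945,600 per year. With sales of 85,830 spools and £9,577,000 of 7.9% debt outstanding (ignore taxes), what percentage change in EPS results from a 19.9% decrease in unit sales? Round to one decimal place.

-47.6%

At 85,830 units, contribution = 85,830 × £34.09 = £2,925,944.70.
EBIT = £2,925,944.70 − £945,600 = £1,980,344.70.
Interest = £756,583.00, so EBIT − I = £1,223,761.70.
Degree of combined leverage = contribution ÷ (EBIT − I) = £2,925,944.70 ÷ £1,223,761.70 = 2.3909.
%ΔEPS = DCL × %ΔSales = 2.3909 × -19.9% = -47.6%.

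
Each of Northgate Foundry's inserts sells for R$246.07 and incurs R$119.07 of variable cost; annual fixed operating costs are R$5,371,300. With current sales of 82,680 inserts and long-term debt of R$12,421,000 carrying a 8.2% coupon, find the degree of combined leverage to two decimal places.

Contribution at this volume is 82,680 × R$127.00 = R$10,500,360.00.
Operating income = contribution − fixed costs = R$10,500,360.00 − R$5,371,300 = R$5,129,060.00. Interest = R$1,018,522.00.
DOL = R$10,500,360.00 ÷ R$5,129,060.00 = 2.0472; DFL = R$5,129,060.00 ÷ R$4,110,538.00 = 1.2478.
DCL = DOL × DFL = 2.0472 × 1.2478 = 2.5545.

2.55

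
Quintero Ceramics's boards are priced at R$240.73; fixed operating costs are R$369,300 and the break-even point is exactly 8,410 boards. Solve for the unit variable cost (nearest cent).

R$196.82

Contribution per unit must be FC / Q = R$369,300 / 8,410 = R$43.9120.
Hence VC = price − CM = R$240.73 − R$43.9120 = R$196.82.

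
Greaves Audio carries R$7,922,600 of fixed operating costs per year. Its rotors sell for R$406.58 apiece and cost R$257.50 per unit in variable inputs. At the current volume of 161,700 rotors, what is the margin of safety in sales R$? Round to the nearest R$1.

R$44,136,992

Unit CM = price − variable cost = R$406.58 − R$257.50 = R$149.08. Break-even units = R$7,922,600 ÷ R$149.08 = 53,143.28; break-even revenue = 53,143.28 × R$406.58 = R$21,606,994.28.
Current sales = 161,700 × R$406.58 = R$65,743,986.00.
Margin of safety = R$65,743,986.00 − R$21,606,994.28 = R$44,136,992.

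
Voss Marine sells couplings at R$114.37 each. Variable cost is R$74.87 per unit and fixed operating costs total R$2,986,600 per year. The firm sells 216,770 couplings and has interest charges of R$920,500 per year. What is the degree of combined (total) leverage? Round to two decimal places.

1.84

At 216,770 units, contribution = 216,770 × R$39.50 = R$8,562,415.00.
Operating income = contribution − fixed costs = R$8,562,415.00 − R$2,986,600 = R$5,575,815.00. Interest = R$920,500.00, so EBIT − I = R$4,655,315.00.
Degree of total leverage = total CM / (EBIT − interest) = R$8,562,415.00 / R$4,655,315.00 = 1.8393.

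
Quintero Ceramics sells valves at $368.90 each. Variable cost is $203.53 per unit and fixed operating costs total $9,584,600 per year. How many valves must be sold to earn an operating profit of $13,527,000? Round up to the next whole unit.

139,757 valves

Unit CM = price − variable cost = $368.90 − $203.53 = $165.37.
Units = (FC + target) / CM = ($9,584,600 + $13,527,000) / $165.37 = 139,756.91, so 139,757 valves.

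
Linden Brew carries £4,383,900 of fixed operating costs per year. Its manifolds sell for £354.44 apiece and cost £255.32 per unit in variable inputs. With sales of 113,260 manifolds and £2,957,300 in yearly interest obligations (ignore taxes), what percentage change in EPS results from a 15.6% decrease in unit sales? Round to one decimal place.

-45.1%

At 113,260 units, contribution = 113,260 × £99.12 = £11,226,331.20.
Subtracting fixed costs: EBIT = £11,226,331.20 − £4,383,900 = £6,842,431.20.
Interest = £2,957,300.00, so EBIT − I = £3,885,131.20.
DCL = total CM / (EBIT − I) = £11,226,331.20 / £3,885,131.20 = 2.8896.
EPS therefore changes by 2.8896 × (-15.6%) = -45.1%.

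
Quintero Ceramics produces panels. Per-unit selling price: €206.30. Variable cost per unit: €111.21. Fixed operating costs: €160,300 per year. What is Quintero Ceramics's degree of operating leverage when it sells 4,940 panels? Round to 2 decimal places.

1.52

Total contribution margin = 4,940 × €95.09 = €469,744.60.
Operating income = contribution − fixed costs = €469,744.60 − €160,300 = €309,444.60.
So DOL = total CM / EBIT = €469,744.60 / €309,444.60 = 1.5180.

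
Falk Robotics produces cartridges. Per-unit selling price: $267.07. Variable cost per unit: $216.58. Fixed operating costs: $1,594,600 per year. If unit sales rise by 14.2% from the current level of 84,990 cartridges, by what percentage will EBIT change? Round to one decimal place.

+22.6%

Total contribution margin = 84,990 × $50.49 = $4,291,145.10.
Subtracting fixed costs: EBIT = $4,291,145.10 − $1,594,600 = $2,696,545.10.
DOL = contribution ÷ EBIT = $4,291,145.10 ÷ $2,696,545.10 = 1.5913.
So EBIT moves 1.5913 × (+14.2%) = +22.6%.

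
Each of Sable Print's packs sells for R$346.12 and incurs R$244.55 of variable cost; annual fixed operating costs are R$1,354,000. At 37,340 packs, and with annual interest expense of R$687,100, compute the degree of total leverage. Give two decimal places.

2.17

At 37,340 units, contribution = 37,340 × R$101.57 = R$3,792,623.80.
EBIT = R$3,792,623.80 − R$1,354,000 = R$2,438,623.80. Interest = R$687,100.00, so EBIT − I = R$1,751,523.80.
DCL = contribution ÷ (EBIT − I) = R$3,792,623.80 ÷ R$1,751,523.80 = 2.1653.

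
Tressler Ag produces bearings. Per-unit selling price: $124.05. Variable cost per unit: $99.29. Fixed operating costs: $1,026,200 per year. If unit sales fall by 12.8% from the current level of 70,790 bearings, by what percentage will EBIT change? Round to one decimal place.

-30.9%

Contribution at this volume is 70,790 × $24.76 = $1,752,760.40.
EBIT = $1,752,760.40 − $1,026,200 = $726,560.40.
Degree of operating leverage = $1,752,760.40 / $726,560.40 = 2.4124.
Operating income changes by 2.4124 × -12.8% = -30.9%.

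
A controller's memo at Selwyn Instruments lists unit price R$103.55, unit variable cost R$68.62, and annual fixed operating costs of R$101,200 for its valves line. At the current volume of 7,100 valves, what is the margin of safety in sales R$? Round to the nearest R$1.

R$435,198

Unit CM = price − variable cost = R$103.55 − R$68.62 = R$34.93. Break-even units = R$101,200 ÷ R$34.93 = 2,897.22; break-even revenue = 2,897.22 × R$103.55 = R$300,007.44.
Actual sales revenue = 7,100 × R$103.55 = R$735,205.00.
Margin of safety = R$735,205.00 − R$300,007.44 = R$435,198.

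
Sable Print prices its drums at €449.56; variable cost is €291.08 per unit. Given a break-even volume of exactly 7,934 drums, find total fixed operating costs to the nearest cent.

Each unit contributes €449.56 − €291.08 = €158.48.
Since BE = FC / CM, FC = 7,934 × €158.48 = €1,257,380.32.

€1,257,380.32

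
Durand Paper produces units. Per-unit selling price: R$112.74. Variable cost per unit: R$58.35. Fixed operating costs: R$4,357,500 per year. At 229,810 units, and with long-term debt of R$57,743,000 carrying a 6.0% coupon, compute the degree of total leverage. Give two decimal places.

Total contribution margin = 229,810 × R$54.39 = R$12,499,365.90.
Subtracting fixed costs: EBIT = R$12,499,365.90 − R$4,357,500 = R$8,141,865.90. Interest = R$3,464,580.00.
DOL = R$12,499,365.90 ÷ R$8,141,865.90 = 1.5352; DFL = R$8,141,865.90 ÷ R$4,677,285.90 = 1.7407.
DCL = DOL × DFL = 1.5352 × 1.7407 = 2.6723.

2.67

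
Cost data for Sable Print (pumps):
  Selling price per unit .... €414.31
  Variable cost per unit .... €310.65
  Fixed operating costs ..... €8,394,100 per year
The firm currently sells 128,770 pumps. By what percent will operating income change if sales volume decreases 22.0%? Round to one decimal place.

Total contribution margin = 128,770 × €103.66 = €13,348,298.20.
EBIT = €13,348,298.20 − €8,394,100 = €4,954,198.20.
DOL = contribution ÷ EBIT = €13,348,298.20 ÷ €4,954,198.20 = 2.6943.
%ΔEBIT = DOL × %ΔSales = 2.6943 × -22.0% = -59.3%.

-59.3%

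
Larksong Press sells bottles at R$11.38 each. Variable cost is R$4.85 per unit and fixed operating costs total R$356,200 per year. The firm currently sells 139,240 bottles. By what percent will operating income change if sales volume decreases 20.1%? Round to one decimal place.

-33.0%

Total contribution margin = 139,240 × R$6.53 = R$909,237.20.
Operating income = contribution − fixed costs = R$909,237.20 − R$356,200 = R$553,037.20.
DOL = contribution ÷ EBIT = R$909,237.20 ÷ R$553,037.20 = 1.6441.
%ΔEBIT = DOL × %ΔSales = 1.6441 × -20.1% = -33.0%.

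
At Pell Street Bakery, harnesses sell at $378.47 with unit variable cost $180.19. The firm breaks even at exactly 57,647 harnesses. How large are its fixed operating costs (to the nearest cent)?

$11,430,247.16

Each unit contributes $378.47 − $180.19 = $198.28.
Since BE = FC / CM, FC = 57,647 × $198.28 = $11,430,247.16.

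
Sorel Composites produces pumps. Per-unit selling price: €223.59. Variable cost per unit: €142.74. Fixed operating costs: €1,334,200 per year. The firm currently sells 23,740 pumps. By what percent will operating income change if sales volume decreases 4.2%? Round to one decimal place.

At 23,740 units, contribution = 23,740 × €80.85 = €1,919,379.00.
Subtracting fixed costs: EBIT = €1,919,379.00 − €1,334,200 = €585,179.00.
DOL = contribution ÷ EBIT = €1,919,379.00 ÷ €585,179.00 = 3.2800.
Operating income changes by 3.2800 × -4.2% = -13.8%.

-13.8%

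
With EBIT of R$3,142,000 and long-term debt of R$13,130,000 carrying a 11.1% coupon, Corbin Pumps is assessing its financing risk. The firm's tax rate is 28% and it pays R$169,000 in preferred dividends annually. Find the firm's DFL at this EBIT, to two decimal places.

Annual interest charges come to R$1,457,430.00.
Pre-tax preferred-dividend burden = R$169,000 ÷ (1 − 0.28) = R$234,722.22.
DFL = EBIT ÷ [EBIT − I − D_p/(1−t)] = R$3,142,000 ÷ [R$3,142,000 − R$1,457,430.00 − R$234,722.22] = R$3,142,000 ÷ R$1,449,847.78 = 2.1671.

2.17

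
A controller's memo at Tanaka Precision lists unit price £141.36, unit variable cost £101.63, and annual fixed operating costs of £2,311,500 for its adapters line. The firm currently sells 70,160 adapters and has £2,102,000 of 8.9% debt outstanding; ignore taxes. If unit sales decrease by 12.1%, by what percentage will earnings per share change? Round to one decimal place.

-116.8%

Total contribution margin = 70,160 × £39.73 = £2,787,456.80.
EBIT = £2,787,456.80 − £2,311,500 = £475,956.80.
After interest of £187,078.00, pre-tax earnings = £288,878.80.
DCL = total CM / (EBIT − I) = £2,787,456.80 / £288,878.80 = 9.6492.
EPS therefore changes by 9.6492 × (-12.1%) = -116.8%.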